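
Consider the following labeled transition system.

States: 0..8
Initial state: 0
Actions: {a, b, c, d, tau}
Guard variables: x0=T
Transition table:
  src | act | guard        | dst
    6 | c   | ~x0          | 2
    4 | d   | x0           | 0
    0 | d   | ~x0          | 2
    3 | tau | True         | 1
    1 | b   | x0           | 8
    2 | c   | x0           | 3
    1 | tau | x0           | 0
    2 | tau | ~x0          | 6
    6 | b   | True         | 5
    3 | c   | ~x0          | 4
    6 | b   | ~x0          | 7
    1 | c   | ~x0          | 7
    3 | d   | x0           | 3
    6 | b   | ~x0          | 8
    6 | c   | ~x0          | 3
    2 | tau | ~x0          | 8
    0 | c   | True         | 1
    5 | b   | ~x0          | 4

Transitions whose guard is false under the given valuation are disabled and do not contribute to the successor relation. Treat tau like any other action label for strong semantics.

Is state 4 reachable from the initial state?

8 transition(s) survive guard evaluation.
L0 = {0}
L1 = {1}  now seen {0,1}
L2 = {8}  now seen {0,1,8}
R = {0,1,8}

Answer: UNREACHABLE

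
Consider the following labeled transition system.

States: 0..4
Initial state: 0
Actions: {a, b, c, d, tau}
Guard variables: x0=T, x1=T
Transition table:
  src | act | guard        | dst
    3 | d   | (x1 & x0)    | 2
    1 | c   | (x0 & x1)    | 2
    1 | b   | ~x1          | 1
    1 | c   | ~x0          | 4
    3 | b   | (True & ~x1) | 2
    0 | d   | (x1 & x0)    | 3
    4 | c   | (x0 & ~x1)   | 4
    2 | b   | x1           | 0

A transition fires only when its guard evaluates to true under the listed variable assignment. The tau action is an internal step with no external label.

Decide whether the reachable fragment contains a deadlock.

Reach set: {0,2,3}
  0: d→3  [deg 1]
  2: b→0  [deg 1]
  3: d→2  [deg 1]

Answer: DEADLOCK-FREE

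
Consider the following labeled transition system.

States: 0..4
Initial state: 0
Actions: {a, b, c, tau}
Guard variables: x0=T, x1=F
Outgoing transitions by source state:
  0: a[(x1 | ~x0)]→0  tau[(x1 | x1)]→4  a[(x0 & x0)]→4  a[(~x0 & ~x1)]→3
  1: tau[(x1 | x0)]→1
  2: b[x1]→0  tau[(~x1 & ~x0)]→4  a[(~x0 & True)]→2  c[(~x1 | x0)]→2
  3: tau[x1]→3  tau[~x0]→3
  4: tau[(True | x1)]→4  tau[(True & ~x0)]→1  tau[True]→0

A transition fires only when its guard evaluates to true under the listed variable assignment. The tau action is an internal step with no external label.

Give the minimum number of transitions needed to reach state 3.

BFS to 3:
  Layer 0: {0}
  Layer 1: {4}
3 never appears.

Answer: UNREACHABLE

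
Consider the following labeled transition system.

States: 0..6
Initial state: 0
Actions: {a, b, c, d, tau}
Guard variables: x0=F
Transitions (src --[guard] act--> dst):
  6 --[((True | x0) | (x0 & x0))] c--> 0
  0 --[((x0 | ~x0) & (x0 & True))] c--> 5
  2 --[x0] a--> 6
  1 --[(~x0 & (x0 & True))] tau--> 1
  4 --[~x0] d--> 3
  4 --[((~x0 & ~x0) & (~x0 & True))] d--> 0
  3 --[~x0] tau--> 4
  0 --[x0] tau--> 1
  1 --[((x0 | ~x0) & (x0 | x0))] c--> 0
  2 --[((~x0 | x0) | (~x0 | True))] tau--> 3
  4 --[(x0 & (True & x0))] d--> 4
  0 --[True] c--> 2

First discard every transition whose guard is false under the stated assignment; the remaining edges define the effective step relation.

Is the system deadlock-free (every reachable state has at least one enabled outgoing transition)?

Answer: DEADLOCK-FREE

Trace:
Reach set: {0,2,3,4}
  0: c→2  [deg 1]
  2: tau→3  [deg 1]
  3: tau→4  [deg 1]
  4: d→0  d→3  [deg 2]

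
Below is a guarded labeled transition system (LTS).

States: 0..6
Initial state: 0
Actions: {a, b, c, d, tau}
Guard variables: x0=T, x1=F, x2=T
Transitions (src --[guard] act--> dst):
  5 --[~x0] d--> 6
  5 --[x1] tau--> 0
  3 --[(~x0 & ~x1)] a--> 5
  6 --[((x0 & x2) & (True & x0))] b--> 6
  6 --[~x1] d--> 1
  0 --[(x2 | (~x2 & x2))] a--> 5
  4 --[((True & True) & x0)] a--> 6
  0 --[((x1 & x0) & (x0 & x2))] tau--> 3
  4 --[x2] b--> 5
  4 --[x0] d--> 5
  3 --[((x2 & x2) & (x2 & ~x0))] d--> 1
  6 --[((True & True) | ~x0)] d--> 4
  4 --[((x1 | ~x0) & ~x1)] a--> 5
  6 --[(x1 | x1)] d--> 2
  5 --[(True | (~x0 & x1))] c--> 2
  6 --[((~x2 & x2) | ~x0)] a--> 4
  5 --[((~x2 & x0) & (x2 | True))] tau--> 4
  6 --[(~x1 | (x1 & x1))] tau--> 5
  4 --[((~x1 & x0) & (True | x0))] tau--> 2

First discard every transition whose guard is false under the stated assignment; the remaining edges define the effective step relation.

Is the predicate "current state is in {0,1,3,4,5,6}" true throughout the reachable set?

Answer: INVARIANT VIOLATED at state 2

Analysis:
Inv-set: {0,1,3,4,5,6}
R = {0,2,5}
  0: safe
  2: ✗ unsafe
  5: safe
counterexample path to 2: a·c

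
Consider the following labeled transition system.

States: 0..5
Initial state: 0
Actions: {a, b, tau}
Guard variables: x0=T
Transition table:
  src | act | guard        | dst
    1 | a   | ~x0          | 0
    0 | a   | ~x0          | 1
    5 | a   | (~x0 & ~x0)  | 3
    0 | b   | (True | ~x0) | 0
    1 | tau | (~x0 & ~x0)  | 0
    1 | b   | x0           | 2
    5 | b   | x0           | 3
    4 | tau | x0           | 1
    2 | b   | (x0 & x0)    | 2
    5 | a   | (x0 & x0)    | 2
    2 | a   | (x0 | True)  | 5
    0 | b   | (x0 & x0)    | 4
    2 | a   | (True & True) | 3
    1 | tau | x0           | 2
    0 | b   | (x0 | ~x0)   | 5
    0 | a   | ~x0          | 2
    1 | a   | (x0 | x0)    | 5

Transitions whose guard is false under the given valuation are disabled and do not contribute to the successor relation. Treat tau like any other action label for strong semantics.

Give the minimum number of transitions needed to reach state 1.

Breadth-first toward 1:
  L0 = {0}
  L1 = {4,5}
  L2 = {1,2,3}
1 enters at depth 2; path b·tau

Answer: 2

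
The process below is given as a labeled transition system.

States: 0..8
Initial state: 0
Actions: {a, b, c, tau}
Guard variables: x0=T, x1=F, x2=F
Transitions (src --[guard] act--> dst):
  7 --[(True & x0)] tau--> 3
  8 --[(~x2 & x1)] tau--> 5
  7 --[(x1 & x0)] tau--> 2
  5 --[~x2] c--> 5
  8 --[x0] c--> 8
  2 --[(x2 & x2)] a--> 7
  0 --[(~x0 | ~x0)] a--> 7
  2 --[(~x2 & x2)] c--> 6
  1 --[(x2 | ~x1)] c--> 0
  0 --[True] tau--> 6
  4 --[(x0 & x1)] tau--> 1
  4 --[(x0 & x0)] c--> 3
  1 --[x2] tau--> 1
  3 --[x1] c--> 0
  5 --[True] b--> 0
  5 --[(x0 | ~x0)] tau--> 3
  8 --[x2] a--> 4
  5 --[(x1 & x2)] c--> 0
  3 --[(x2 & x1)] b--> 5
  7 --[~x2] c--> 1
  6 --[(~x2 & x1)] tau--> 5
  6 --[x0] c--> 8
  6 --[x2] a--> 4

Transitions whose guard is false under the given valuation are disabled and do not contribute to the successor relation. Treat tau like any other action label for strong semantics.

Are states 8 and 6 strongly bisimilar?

Bisimulation quotient by refinement:
  π0 = {{0,1,2,3,4,5,6,7,8}}
  π1 = {{0},{1,4,6,8},{2,3},{5},{7}}
  π2 = {{0},{1},{2,3},{4},{5},{6,8},{7}}
stable after 3 split(s): 7 block(s)
class of 8: {6,8}; class of 6: {6,8}

Answer: BISIMILAR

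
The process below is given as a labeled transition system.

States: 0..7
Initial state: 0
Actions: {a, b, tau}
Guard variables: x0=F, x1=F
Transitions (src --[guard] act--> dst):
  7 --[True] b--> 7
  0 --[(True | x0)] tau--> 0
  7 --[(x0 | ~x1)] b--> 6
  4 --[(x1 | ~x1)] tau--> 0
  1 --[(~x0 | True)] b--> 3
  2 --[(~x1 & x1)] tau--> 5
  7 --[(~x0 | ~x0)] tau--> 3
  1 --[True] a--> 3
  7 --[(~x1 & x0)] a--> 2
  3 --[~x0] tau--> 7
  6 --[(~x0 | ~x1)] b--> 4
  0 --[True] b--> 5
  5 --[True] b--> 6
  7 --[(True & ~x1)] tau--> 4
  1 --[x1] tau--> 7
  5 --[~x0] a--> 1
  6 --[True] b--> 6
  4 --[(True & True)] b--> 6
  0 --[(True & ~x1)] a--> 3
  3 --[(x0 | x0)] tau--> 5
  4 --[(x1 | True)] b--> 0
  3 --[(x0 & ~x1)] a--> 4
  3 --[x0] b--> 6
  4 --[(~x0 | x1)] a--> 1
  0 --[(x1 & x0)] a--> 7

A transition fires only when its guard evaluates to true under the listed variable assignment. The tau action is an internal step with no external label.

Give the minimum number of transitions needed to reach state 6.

Layered search for 6:
  depth 0: {0}
  depth 1: {3,5}
  depth 2: {1,6,7}
6 enters at depth 2; path b·b

Answer: 2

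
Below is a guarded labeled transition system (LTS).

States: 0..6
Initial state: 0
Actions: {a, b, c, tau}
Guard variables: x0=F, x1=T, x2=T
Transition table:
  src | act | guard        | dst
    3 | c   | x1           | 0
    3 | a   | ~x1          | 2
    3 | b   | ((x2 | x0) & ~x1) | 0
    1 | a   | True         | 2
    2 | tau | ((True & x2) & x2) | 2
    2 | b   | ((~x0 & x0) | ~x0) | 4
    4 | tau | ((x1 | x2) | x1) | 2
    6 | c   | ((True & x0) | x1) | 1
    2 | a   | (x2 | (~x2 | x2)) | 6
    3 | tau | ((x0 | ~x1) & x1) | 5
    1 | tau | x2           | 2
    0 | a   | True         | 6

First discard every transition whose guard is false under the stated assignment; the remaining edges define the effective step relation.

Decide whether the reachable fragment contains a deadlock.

Answer: DEADLOCK-FREE

Working:
R = {0,1,2,4,6}
  0: a→6  [1 exit(s)]
  1: a→2  tau→2  [2 exit(s)]
  2: a→6  b→4  tau→2  [3 exit(s)]
  4: tau→2  [1 exit(s)]
  6: c→1  [1 exit(s)]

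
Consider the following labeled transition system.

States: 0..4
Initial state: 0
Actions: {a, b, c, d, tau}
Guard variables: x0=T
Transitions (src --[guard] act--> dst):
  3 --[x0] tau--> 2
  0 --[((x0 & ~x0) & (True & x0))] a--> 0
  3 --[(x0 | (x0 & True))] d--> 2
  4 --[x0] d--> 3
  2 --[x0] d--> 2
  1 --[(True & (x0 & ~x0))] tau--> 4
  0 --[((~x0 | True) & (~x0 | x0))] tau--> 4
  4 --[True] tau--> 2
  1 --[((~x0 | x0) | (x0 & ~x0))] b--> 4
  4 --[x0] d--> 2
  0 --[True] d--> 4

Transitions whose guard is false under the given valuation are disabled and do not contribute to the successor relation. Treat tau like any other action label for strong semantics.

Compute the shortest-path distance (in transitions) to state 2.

Layered search for 2:
  Layer 0: {0}
  Layer 1: {4}
  Layer 2: {2,3}
2 enters at depth 2; path d·d

Answer: 2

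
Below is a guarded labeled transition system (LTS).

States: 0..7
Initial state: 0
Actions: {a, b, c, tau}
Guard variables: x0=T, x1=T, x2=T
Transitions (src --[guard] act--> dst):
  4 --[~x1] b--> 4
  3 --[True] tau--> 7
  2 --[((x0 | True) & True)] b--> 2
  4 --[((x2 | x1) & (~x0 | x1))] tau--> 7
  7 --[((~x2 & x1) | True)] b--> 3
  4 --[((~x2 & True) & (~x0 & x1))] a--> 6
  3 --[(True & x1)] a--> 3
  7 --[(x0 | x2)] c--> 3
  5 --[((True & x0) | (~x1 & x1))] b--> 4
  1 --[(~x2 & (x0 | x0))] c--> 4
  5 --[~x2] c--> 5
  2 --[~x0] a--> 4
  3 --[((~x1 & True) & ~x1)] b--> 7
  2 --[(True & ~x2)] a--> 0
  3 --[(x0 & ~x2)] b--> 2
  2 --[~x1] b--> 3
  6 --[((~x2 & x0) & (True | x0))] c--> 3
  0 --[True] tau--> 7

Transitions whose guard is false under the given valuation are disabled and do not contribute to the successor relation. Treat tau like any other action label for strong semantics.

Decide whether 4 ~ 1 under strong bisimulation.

Compute ~ classes (split until stable):
  π0 = {{0,1,2,3,4,5,6,7}}
  π1 = {{0,4},{1,6},{2,5},{3},{7}}
  π2 = {{0,4},{1,6},{2},{3},{5},{7}}
stable after 3 split(s): 6 block(s)
4∈{0,4}, 1∈{1,6}

Answer: NOT BISIMILAR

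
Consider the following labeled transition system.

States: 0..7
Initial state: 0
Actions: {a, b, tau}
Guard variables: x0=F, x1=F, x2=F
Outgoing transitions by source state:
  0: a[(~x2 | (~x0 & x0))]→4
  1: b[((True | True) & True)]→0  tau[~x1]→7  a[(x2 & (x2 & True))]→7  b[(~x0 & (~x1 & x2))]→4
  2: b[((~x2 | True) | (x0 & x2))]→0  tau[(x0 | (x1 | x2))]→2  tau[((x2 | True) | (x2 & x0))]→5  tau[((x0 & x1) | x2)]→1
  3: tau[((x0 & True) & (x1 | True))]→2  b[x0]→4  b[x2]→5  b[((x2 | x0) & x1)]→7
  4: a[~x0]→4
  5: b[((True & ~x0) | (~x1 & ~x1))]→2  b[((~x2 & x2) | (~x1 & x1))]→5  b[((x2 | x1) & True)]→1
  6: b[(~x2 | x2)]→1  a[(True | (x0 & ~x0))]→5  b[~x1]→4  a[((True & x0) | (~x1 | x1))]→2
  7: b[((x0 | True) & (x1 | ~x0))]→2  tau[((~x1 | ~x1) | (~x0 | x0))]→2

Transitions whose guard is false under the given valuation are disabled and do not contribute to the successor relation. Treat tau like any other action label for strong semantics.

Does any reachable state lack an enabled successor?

Reach set: {0,4}
  0: a→4  [1 out]
  4: a→4  [1 out]

Answer: DEADLOCK-FREE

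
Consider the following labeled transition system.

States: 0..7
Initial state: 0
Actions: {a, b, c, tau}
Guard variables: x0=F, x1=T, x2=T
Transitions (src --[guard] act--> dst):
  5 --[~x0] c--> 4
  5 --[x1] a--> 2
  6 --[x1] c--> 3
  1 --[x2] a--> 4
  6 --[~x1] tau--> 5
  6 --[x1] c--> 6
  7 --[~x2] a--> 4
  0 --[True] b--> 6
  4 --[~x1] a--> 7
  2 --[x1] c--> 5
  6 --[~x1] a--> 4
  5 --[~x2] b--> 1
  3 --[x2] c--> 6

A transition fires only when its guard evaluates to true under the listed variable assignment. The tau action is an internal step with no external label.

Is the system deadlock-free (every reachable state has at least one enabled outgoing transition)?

Answer: DEADLOCK-FREE

Trace:
R = {0,3,6}
  0: b→6  [1 out]
  3: c→6  [1 out]
  6: c→3  c→6  [2 out]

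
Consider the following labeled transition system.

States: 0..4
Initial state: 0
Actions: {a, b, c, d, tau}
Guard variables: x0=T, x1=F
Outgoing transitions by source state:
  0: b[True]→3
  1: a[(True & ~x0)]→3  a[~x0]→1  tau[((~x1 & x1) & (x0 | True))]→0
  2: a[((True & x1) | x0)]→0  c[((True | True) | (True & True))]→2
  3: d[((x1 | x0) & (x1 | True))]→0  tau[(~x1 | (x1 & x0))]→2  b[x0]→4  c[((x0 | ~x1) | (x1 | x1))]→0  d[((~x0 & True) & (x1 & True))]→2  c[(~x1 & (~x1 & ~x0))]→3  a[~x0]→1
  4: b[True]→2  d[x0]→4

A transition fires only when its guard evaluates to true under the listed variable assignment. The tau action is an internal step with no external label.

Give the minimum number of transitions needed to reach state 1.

BFS to 1:
  depth 0: {0}
  depth 1: {3}
  depth 2: {2,4}
1 never appears.

Answer: UNREACHABLE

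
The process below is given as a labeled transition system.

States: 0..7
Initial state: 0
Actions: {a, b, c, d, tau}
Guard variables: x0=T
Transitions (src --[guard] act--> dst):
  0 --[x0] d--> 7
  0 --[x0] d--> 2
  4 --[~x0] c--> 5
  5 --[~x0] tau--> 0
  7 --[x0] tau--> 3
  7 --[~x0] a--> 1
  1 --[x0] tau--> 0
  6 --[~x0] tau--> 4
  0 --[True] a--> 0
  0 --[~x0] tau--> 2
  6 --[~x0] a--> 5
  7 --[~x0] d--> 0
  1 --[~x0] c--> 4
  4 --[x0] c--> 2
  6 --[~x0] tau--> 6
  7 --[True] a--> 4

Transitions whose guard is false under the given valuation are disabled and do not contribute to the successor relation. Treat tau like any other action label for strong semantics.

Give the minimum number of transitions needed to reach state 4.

Layered search for 4:
  Layer 0: {0}
  Layer 1: {2,7}
  Layer 2: {3,4}
4 enters at depth 2; path d·a

Answer: 2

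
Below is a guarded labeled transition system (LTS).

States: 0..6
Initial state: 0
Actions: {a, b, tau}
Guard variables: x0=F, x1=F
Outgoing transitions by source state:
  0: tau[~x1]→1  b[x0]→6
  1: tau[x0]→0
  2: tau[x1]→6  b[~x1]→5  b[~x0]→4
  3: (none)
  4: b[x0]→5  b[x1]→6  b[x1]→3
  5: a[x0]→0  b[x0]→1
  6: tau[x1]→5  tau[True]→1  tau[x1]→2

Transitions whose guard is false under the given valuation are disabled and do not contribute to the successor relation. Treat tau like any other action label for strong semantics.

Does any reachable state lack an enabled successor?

Answer: DEADLOCK at state 1

Working:
R = {0,1}
  0: tau→1  [deg 1]
  1: ∅  [deadlock]
trace reaching 1: tau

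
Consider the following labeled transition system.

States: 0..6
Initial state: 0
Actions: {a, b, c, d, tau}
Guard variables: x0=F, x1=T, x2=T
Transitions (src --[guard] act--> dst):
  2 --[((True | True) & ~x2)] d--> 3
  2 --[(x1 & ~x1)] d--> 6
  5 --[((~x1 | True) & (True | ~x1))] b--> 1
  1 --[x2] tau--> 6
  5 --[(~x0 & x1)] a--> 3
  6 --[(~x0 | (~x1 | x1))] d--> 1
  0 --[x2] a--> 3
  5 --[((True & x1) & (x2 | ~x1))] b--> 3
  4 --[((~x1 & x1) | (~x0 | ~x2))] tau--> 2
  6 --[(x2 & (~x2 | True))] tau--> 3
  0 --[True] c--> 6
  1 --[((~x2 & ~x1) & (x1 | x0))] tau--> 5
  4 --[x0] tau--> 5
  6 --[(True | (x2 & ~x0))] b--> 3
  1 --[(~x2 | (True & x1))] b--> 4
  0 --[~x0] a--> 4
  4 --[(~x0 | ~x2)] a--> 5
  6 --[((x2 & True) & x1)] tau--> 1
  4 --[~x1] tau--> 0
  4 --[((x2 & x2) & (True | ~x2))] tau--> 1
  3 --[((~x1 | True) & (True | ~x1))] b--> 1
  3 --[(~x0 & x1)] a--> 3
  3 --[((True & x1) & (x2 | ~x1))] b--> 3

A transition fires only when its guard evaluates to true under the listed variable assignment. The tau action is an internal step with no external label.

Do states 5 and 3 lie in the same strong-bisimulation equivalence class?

Answer: BISIMILAR

Trace:
Compute ~ classes (split until stable):
  round 0: {{0,1,2,3,4,5,6}}
  round 1: {{0},{1},{2},{3,5},{4},{6}}
Fixed point at round 2; 6 class(es).
5∈{3,5}, 3∈{3,5}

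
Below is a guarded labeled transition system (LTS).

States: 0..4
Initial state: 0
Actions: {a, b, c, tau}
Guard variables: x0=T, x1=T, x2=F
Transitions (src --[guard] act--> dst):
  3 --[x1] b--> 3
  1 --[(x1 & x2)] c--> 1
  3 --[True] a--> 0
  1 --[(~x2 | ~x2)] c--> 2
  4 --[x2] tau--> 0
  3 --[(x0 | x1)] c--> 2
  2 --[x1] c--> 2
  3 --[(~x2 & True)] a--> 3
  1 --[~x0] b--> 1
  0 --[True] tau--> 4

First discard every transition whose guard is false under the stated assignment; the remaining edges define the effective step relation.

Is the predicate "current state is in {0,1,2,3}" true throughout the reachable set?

Allowed set {0,1,2,3}
Reachable = {0,4}
  0: ok
  4: outside
counterexample path to 4: tau

Answer: INVARIANT VIOLATED at state 4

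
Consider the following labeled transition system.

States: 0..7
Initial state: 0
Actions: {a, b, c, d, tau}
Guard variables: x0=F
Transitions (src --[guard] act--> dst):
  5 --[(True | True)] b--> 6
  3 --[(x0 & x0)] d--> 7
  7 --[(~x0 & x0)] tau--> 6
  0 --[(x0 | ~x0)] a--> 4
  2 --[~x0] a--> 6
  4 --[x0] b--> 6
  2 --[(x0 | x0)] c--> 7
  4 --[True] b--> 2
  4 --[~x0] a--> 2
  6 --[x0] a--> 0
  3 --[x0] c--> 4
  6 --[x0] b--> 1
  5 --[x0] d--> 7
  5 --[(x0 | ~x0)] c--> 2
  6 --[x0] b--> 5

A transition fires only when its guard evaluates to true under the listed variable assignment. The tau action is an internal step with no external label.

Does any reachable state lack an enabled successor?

Answer: DEADLOCK at state 6

Analysis:
Reachable = {0,2,4,6}
  0: a→4  [1 out]
  2: a→6  [1 out]
  4: a→2  b→2  [2 out]
  6: ∅  [deadlock]
Path to 6: a·b·a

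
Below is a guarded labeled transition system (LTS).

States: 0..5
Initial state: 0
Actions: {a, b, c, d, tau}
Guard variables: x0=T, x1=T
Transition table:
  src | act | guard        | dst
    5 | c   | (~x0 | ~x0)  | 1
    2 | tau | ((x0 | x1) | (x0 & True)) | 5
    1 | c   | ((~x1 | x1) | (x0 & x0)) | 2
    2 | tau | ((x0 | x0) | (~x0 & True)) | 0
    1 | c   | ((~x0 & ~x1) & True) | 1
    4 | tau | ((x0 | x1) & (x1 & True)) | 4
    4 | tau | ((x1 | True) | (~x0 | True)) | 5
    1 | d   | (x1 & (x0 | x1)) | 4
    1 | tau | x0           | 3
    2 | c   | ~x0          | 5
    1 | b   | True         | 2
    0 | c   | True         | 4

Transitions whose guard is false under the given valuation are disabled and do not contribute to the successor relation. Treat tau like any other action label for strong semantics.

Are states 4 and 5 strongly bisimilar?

Bisimulation quotient by refinement:
  π0 = {{0,1,2,3,4,5}}
  π1 = {{0},{1},{2,4},{3,5}}
  π2 = {{0},{1},{2},{3,5},{4}}
5 equivalence class(es) (converged in 3)
4∈{4}, 5∈{3,5}

Answer: NOT BISIMILAR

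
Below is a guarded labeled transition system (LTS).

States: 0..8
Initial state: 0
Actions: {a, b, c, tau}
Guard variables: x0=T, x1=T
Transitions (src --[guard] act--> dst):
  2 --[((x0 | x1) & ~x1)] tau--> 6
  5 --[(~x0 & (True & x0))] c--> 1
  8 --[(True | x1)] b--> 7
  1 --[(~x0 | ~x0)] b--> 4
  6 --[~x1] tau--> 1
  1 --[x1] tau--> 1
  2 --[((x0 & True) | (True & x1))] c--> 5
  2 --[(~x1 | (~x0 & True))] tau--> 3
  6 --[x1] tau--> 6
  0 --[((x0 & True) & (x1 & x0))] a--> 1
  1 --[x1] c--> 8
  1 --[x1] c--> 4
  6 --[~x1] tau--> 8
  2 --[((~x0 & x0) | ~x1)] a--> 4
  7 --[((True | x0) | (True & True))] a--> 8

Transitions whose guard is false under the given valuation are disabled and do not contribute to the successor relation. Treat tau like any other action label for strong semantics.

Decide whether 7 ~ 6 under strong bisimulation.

Refine partition for ~:
  P[0] = {{0,1,2,3,4,5,6,7,8}}
  P[1] = {{0,7},{1},{2},{3,4,5},{6},{8}}
  P[2] = {{0},{1},{2},{3,4,5},{6},{7},{8}}
Fixed point at round 3; 7 class(es).
7∈{7}, 6∈{6}

Answer: NOT BISIMILAR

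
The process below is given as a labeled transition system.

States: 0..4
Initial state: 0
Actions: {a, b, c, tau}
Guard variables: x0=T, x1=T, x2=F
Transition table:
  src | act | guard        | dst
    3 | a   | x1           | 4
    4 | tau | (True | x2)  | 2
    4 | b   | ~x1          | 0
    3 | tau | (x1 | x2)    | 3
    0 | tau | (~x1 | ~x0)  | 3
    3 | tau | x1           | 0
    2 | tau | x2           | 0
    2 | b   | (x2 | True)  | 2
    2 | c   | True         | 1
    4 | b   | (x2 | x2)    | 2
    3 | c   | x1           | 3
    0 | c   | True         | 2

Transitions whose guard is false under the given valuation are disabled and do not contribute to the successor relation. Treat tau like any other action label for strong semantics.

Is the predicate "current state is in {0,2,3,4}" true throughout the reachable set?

Inv-set: {0,2,3,4}
Reachable = {0,1,2}
  0: safe
  1: outside
  2: safe
witness against invariant: c·c → 1

Answer: INVARIANT VIOLATED at state 1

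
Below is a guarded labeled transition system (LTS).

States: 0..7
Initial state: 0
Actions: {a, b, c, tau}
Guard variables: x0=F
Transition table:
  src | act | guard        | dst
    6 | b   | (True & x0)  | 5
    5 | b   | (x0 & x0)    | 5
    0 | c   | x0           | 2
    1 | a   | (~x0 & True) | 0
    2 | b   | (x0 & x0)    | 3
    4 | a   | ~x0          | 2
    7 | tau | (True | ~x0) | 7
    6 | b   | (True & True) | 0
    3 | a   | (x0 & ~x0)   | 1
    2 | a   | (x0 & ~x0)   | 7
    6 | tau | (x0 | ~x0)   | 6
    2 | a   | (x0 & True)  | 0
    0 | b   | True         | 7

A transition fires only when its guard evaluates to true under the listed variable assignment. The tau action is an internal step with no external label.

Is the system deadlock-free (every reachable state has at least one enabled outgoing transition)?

Answer: DEADLOCK-FREE

Trace:
R = {0,7}
  0: b→7  [1 out]
  7: tau→7  [1 out]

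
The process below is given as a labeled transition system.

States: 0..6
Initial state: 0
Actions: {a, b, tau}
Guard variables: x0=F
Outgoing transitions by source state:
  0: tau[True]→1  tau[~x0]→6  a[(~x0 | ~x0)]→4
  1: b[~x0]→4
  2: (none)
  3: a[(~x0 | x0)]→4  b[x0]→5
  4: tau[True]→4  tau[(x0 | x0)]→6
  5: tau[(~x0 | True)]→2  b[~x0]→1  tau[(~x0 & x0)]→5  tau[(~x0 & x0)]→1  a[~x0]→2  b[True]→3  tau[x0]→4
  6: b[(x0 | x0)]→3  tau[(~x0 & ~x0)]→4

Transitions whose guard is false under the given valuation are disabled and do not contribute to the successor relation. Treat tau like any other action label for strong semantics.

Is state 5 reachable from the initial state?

11 transition(s) survive guard evaluation.
L0 = {0}
L1 = {1,4,6}  cumulative {0,1,4,6}
Reachable = {0,1,4,6}

Answer: UNREACHABLE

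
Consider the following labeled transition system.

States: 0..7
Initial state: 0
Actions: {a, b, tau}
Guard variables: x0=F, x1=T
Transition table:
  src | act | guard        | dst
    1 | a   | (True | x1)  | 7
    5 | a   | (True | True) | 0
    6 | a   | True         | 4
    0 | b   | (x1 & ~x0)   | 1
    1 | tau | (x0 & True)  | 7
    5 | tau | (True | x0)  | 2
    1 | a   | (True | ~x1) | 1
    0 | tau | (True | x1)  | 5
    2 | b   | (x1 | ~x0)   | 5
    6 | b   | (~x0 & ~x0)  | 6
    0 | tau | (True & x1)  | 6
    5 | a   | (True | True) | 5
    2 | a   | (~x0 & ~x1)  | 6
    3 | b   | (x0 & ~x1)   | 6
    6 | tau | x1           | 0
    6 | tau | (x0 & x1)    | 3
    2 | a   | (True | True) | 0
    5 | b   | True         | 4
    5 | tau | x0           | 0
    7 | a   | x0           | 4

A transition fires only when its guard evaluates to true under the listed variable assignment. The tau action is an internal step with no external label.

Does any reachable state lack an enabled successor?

Reachable = {0,1,2,4,5,6,7}
  0: b→1  tau→5  tau→6  [3 out]
  1: a→1  a→7  [2 out]
  2: a→0  b→5  [2 out]
  4: ∅  [STUCK]
  5: a→0  a→5  b→4  tau→2  [4 out]
  6: a→4  b→6  tau→0  [3 out]
  7: ∅  [STUCK]
Path to 4: tau·b

Answer: DEADLOCK at state 4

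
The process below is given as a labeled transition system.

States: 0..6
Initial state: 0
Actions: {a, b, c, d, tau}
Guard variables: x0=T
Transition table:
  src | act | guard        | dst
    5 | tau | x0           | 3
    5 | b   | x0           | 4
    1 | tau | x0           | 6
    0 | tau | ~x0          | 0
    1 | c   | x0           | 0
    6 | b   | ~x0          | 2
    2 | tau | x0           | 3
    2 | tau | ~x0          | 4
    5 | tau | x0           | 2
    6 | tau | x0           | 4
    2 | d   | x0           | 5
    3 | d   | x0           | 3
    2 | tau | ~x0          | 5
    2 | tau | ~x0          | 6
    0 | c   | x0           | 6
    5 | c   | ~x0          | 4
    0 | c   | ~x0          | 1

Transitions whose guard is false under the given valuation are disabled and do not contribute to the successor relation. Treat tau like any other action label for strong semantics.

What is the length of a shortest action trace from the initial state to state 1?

Layered search for 1:
  L0 = {0}
  L1 = {6}
  L2 = {4}
1 never appears.

Answer: UNREACHABLE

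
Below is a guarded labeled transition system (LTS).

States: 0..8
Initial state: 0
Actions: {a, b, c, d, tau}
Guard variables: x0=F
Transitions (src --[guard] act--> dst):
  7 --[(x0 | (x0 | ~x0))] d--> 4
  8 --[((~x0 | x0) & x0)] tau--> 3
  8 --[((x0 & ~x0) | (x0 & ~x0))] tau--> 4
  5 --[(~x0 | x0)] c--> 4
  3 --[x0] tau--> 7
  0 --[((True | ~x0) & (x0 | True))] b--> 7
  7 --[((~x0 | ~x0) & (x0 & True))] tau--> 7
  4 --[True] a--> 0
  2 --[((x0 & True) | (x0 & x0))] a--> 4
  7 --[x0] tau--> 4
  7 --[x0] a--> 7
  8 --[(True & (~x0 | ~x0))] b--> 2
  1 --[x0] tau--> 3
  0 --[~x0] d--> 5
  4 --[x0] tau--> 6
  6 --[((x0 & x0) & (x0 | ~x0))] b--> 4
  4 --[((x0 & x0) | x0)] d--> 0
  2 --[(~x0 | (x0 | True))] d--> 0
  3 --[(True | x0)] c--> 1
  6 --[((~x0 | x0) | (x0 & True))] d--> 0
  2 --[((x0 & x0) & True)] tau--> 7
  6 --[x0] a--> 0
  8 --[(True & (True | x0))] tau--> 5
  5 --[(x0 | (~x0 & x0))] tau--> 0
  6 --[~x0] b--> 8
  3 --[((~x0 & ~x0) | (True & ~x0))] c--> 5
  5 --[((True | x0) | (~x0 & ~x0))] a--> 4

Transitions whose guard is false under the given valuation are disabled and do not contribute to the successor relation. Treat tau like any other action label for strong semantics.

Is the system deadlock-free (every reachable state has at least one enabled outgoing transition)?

Answer: DEADLOCK-FREE

Analysis:
Reachable = {0,4,5,7}
  0: b→7  d→5  [2 exit(s)]
  4: a→0  [1 exit(s)]
  5: a→4  c→4  [2 exit(s)]
  7: d→4  [1 exit(s)]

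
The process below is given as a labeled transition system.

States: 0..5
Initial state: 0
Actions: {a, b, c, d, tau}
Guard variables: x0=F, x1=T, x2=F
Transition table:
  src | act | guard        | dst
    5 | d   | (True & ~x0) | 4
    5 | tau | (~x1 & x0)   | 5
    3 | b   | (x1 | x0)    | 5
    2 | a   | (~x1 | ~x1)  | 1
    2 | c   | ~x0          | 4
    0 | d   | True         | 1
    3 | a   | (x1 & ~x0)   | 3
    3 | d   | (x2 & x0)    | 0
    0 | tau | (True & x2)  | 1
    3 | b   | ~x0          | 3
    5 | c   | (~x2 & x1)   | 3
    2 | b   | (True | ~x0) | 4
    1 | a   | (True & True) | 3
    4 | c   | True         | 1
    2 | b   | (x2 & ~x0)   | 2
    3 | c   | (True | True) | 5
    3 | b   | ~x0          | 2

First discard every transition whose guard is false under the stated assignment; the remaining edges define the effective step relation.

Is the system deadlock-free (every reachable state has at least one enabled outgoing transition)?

Reachable = {0,1,2,3,4,5}
  0: d→1  [deg 1]
  1: a→3  [deg 1]
  2: b→4  c→4  [deg 2]
  3: a→3  b→2  b→3  b→5  c→5  [deg 5]
  4: c→1  [deg 1]
  5: c→3  d→4  [deg 2]

Answer: DEADLOCK-FREE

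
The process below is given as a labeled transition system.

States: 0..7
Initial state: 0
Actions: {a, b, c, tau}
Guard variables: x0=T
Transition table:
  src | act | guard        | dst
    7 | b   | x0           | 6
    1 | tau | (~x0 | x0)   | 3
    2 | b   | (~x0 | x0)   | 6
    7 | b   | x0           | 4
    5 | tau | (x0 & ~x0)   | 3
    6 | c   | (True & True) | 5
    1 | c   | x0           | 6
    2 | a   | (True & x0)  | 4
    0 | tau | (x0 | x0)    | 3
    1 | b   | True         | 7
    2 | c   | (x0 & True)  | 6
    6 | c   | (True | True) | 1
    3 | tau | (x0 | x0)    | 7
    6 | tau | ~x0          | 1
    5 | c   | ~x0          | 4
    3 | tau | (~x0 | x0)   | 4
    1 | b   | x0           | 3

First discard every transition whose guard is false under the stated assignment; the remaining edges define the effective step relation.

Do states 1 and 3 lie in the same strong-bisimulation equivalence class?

Compute ~ classes (split until stable):
  round 0: {{0,1,2,3,4,5,6,7}}
  round 1: {{0,3},{1},{2},{4,5},{6},{7}}
  round 2: {{0},{1},{2},{3},{4,5},{6},{7}}
stable after 3 split(s): 7 block(s)
1∈{1}, 3∈{3}

Answer: NOT BISIMILAR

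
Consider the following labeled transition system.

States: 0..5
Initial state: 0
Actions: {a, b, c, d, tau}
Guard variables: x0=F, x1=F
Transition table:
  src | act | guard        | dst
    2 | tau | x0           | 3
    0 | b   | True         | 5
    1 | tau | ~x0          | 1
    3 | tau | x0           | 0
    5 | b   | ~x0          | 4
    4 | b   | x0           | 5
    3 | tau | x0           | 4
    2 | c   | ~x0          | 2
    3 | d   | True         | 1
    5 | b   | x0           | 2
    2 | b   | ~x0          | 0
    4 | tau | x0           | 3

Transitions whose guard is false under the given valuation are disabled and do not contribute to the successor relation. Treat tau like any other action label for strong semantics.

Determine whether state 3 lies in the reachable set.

Guard filter leaves 6 enabled edge(s).
L0 = {0}
L1 = {5}  total {0,5}
L2 = {4}  total {0,4,5}
Reach set: {0,4,5}

Answer: UNREACHABLE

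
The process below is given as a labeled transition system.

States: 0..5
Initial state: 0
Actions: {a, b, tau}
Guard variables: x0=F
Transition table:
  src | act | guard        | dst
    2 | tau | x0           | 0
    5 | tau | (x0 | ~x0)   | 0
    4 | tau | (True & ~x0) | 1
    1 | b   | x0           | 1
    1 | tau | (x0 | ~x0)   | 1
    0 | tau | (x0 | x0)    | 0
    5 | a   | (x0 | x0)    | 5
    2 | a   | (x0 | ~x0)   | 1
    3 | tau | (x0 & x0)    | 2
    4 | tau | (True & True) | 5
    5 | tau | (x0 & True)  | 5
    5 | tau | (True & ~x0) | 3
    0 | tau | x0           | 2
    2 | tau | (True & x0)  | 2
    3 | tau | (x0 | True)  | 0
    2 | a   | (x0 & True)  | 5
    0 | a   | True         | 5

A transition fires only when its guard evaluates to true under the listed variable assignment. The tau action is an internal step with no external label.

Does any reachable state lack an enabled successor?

Reach set: {0,3,5}
  0: a→5  [1 exit(s)]
  3: tau→0  [1 exit(s)]
  5: tau→0  tau→3  [2 exit(s)]

Answer: DEADLOCK-FREE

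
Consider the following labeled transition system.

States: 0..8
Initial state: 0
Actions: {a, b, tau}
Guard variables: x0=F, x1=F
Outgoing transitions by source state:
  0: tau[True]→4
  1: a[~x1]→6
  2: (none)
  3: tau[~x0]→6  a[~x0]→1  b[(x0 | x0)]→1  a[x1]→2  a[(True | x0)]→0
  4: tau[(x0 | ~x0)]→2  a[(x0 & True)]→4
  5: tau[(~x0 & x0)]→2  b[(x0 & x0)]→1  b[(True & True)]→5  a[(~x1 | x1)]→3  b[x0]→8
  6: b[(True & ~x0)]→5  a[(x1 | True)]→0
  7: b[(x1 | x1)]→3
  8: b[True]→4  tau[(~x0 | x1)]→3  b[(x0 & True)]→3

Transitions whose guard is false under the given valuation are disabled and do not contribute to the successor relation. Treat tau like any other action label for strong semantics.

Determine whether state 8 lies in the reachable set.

Answer: UNREACHABLE

Working:
Guard filter leaves 12 enabled edge(s).
L0 = {0}
L1 = {4}  now seen {0,4}
L2 = {2}  now seen {0,2,4}
R = {0,2,4}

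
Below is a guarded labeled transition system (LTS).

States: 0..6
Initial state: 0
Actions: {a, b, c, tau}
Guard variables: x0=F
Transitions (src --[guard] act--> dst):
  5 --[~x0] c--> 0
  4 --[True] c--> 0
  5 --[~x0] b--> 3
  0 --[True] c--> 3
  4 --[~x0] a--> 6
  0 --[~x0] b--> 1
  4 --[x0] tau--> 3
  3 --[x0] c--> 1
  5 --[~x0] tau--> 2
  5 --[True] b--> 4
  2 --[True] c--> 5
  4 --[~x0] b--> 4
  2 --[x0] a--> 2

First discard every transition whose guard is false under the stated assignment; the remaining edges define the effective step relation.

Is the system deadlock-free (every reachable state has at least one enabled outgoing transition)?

Reachable = {0,1,3}
  0: b→1  c→3  [deg 2]
  1: ∅  [deadlock]
  3: ∅  [deadlock]
trace reaching 1: b

Answer: DEADLOCK at state 1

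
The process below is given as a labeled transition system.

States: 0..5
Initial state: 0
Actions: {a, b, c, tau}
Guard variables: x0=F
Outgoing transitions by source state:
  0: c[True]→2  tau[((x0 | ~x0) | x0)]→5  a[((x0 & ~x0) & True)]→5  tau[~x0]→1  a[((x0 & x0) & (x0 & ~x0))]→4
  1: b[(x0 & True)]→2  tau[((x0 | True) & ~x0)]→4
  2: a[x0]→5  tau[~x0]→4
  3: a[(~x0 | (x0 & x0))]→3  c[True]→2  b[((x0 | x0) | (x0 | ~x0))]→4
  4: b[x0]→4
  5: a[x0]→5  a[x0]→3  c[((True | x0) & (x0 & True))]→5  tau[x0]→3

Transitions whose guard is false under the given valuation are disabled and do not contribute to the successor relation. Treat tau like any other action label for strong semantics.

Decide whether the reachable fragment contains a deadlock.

Reach set: {0,1,2,4,5}
  0: c→2  tau→1  tau→5  [deg 3]
  1: tau→4  [deg 1]
  2: tau→4  [deg 1]
  4: ∅  [STUCK]
  5: ∅  [STUCK]
witness 4: c·tau

Answer: DEADLOCK at state 4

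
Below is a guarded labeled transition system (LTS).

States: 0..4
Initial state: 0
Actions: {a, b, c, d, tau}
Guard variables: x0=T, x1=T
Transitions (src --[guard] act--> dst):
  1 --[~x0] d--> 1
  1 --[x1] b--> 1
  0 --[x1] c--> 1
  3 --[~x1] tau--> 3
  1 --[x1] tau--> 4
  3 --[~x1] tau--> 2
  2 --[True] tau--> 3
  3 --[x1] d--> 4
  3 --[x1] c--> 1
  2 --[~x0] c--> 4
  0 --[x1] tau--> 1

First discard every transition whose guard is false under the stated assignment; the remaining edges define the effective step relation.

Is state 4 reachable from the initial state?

Answer: REACHABLE

Analysis:
7 transition(s) survive guard evaluation.
depth 0: {0}
depth 1: {1}  total {0,1}
depth 2: {4}  total {0,1,4}
R = {0,1,4}
Path to 4: c·tau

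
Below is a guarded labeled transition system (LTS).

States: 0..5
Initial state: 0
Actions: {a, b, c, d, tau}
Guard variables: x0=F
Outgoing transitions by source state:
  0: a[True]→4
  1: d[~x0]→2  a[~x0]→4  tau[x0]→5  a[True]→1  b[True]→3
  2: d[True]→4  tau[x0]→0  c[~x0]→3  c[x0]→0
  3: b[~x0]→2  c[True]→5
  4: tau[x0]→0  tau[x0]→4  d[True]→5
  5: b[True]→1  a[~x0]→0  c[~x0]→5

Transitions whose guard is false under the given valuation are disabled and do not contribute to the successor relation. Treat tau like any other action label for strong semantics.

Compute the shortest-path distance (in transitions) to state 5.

Answer: 2

Analysis:
BFS to 5:
  L0 = {0}
  L1 = {4}
  L2 = {5}
depth(5)=2, e.g. a·d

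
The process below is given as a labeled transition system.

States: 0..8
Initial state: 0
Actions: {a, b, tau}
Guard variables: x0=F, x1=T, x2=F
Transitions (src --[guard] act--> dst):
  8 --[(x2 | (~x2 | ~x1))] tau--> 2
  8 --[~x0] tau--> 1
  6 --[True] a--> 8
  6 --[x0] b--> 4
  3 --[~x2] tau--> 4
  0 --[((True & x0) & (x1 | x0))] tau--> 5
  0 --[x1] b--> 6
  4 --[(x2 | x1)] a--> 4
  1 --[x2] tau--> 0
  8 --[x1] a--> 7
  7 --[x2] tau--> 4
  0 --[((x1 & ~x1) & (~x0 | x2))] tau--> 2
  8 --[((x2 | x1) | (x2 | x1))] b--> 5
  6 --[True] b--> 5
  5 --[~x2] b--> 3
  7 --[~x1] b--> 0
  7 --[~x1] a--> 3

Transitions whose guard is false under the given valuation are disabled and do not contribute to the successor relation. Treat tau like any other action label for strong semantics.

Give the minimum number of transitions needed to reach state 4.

Answer: 4

Working:
Breadth-first toward 4:
  depth 0: {0}
  depth 1: {6}
  depth 2: {5,8}
  depth 3: {1,2,3,7}
  depth 4: {4}
4 enters at depth 4; path b·b·b·tau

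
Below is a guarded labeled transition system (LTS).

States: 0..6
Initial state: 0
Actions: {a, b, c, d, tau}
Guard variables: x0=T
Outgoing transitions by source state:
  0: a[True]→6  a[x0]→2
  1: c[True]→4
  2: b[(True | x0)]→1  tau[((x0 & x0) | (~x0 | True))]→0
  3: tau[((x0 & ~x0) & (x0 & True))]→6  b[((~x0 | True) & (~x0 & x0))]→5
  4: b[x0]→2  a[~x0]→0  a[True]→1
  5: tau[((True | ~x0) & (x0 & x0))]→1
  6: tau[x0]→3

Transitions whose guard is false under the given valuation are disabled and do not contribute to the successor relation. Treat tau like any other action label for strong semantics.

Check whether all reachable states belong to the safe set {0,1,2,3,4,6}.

Safe = {0,1,2,3,4,6}
R = {0,1,2,3,4,6}
  0: ✓
  1: ✓
  2: ✓
  3: ✓
  4: ✓
  6: ✓

Answer: INVARIANT HOLDS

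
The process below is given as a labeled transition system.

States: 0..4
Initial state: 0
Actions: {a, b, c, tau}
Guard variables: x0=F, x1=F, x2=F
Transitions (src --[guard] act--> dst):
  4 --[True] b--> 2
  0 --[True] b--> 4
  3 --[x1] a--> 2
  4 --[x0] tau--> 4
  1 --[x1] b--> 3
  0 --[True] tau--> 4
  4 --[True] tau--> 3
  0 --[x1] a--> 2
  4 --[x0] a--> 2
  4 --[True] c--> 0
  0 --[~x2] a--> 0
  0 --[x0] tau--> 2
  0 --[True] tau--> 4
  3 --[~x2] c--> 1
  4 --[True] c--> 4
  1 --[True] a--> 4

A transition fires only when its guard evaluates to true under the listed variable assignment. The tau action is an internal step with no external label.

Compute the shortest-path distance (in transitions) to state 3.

Answer: 2

Trace:
BFS to 3:
  L0 = {0}
  L1 = {4}
  L2 = {2,3}
first hit 3 at d=2 via b·tau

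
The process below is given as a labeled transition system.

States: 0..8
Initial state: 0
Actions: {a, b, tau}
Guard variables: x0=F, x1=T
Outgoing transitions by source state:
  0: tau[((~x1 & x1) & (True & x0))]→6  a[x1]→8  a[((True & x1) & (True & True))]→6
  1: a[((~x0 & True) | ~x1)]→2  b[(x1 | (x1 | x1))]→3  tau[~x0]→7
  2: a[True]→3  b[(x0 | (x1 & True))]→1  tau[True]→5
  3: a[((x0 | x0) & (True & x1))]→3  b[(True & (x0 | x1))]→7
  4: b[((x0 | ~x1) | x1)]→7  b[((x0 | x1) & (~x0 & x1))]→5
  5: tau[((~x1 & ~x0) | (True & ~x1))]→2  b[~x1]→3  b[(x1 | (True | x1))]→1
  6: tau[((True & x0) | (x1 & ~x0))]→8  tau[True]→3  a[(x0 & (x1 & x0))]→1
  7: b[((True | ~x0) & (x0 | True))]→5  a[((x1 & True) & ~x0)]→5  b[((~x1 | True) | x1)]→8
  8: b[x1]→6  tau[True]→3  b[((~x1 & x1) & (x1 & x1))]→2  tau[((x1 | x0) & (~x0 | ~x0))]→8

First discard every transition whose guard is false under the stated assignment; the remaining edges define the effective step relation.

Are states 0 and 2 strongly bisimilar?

Answer: NOT BISIMILAR

Trace:
Refine partition for ~:
  round 0: {{0,1,2,3,4,5,6,7,8}}
  round 1: {{0},{1,2},{3,4,5},{6},{7},{8}}
  round 2: {{0},{1},{2},{3},{4},{5},{6},{7},{8}}
Fixed point at round 3; 9 class(es).
class of 0: {0}; class of 2: {2}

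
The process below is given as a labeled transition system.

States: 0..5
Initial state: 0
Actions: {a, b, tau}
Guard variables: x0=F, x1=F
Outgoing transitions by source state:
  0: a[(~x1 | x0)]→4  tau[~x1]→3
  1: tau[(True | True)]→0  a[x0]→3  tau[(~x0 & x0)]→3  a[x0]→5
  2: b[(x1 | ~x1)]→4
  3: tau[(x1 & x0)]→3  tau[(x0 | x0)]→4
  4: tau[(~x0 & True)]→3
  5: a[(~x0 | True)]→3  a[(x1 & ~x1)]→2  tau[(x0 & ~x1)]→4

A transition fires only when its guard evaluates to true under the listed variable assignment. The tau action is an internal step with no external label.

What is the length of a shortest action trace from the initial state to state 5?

Answer: UNREACHABLE

Trace:
Layered search for 5:
  Layer 0: {0}
  Layer 1: {3,4}
5 never appears.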